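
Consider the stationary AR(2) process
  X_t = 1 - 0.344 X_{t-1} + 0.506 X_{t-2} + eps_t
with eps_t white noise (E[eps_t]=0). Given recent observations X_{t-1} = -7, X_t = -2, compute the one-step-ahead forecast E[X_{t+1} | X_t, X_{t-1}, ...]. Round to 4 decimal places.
E[X_{t+1} \mid \mathcal F_t] = -1.8540

For an AR(p) model X_t = c + sum_i phi_i X_{t-i} + eps_t, the
one-step-ahead conditional mean is
  E[X_{t+1} | X_t, ...] = c + sum_i phi_i X_{t+1-i}.
Substitute known values:
  E[X_{t+1} | ...] = 1 + (-0.344) * (-2) + (0.506) * (-7)
                   = -1.8540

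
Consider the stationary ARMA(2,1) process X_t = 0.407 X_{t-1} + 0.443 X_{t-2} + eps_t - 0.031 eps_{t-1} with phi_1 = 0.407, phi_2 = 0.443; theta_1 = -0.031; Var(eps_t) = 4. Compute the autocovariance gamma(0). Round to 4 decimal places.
\gamma(0) = 10.2043

Multiply the model equation by X_{t-k} and take expectations. With theta_0 = psi_0 = 1 and psi_j the MA(infinity) weights, this gives
  gamma(k) - sum_i phi_i gamma(k-i) = c_k,
  c_k = sigma^2 * sum_{j=k..q} theta_j psi_{j-k}   (c_k = 0 for k > q),
using gamma(-m) = gamma(m).
psi-weights needed (psi_j = theta_j + sum_i phi_i psi_{j-i}):
  psi_1 = theta_1 + phi_1 = -0.031 + (0.407) = 0.376
Right-hand sides:
  c_0 = sigma^2 (1 + theta_1 psi_1) = 4 * (1 + (-0.031)(0.376)) = 4 * 0.988344 = 3.953376
  c_1 = sigma^2 theta_1 = 4 * (-0.031) = -0.124
  c_2 = 0
Equations for k = 0, 1, 2 (AR order 2, c_2 = 0):
  (E0) gamma(0) = phi_1 gamma(1) + phi_2 gamma(2) + c_0
  (E1) gamma(1) = phi_1 gamma(0) + phi_2 gamma(1) + c_1
  (E2) gamma(2) = phi_1 gamma(1) + phi_2 gamma(0)
From (E1): gamma(1) = A gamma(0) + B with
  A = phi_1 / (1 - phi_2) = 0.407 / 0.557 = 0.7307,   B = c_1 / (1 - phi_2) = -0.124 / 0.557 = -0.222621.
Insert (E2) into (E0): gamma(0) (1 - phi_2^2) = phi_1 (1 + phi_2) gamma(1) + c_0.
  phi_1 (1 + phi_2) = (0.407)(1.443) = 0.587301,   1 - phi_2^2 = 0.803751.
Replace gamma(1) by A gamma(0) + B and collect gamma(0):
  gamma(0) [0.803751 - (0.587301)(0.7307)] = (0.587301)(-0.222621) + 3.953376
  gamma(0) * 0.37461 = 3.82263
  gamma(0) = 3.82263 / 0.37461 = 10.204292.
Therefore gamma(0) = 10.2043 (to 4 decimal places).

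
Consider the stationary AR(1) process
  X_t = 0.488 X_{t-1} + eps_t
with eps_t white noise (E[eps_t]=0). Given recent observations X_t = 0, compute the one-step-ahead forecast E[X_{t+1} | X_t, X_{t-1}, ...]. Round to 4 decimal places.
E[X_{t+1} \mid \mathcal F_t] = 0.0000

For an AR(p) model X_t = c + sum_i phi_i X_{t-i} + eps_t, the
one-step-ahead conditional mean is
  E[X_{t+1} | X_t, ...] = c + sum_i phi_i X_{t+1-i}.
Substitute known values:
  E[X_{t+1} | ...] = (0.488) * (0)
                   = 0.0000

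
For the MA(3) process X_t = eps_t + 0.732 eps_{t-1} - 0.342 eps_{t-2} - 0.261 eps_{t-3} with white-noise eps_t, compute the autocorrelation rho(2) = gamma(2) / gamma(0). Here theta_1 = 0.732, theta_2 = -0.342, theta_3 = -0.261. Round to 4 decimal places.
\rho(2) = -0.3098

For an MA(q) process with theta_0 = 1, the autocovariance is
  gamma(k) = sigma^2 * sum_{i=0..q-k} theta_i * theta_{i+k},
and rho(k) = gamma(k) / gamma(0). Sigma^2 cancels.
  numerator   = (1)*(-0.342) + (0.732)*(-0.261) = -0.533052.
  denominator = (1)^2 + (0.732)^2 + (-0.342)^2 + (-0.261)^2 = 1.720909.
  rho(2) = -0.533052 / 1.720909 = -0.3098.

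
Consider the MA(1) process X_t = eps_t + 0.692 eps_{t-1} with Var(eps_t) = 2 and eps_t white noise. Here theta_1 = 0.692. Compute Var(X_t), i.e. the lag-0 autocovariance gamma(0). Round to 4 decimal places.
\gamma(0) = 2.9577

For an MA(q) process X_t = eps_t + sum_i theta_i eps_{t-i} with
Var(eps_t) = sigma^2, the variance is
  gamma(0) = sigma^2 * (1 + sum_i theta_i^2).
  sum_i theta_i^2 = (0.692)^2 = 0.478864.
  gamma(0) = 2 * (1 + 0.478864) = 2 * 1.478864 = 2.957728, which rounds to 2.9577.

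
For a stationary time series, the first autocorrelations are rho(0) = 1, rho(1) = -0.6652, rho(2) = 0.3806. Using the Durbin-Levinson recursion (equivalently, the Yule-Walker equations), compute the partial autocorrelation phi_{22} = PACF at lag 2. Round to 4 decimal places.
\phi_{22} = -0.1110

The PACF at lag k is phi_{kk}, the last component of the solution
to the Yule-Walker system G_k phi = r_k where
  (G_k)_{ij} = rho(|i - j|), (r_k)_i = rho(i), i,j = 1..k.
Equivalently, Durbin-Levinson gives phi_{kk} iteratively:
  phi_{11} = rho(1)
  phi_{kk} = [rho(k) - sum_{j=1..k-1} phi_{k-1,j} rho(k-j)]
            / [1 - sum_{j=1..k-1} phi_{k-1,j} rho(j)],
  phi_{k,j} = phi_{k-1,j} - phi_{kk} phi_{k-1,k-j},  j = 1..k-1.
Step k = 1:
  phi_11 = rho(1) = -0.6652.
Step k = 2:
  phi_22 = [rho(2) - phi_11 rho(1)] / [1 - phi_11 rho(1)] = [0.3806 - (-0.6652)(-0.6652)] / [1 - (-0.6652)(-0.6652)]
         = -0.06189104 / 0.55750896 = -0.111.
Therefore phi_{22} = -0.1110.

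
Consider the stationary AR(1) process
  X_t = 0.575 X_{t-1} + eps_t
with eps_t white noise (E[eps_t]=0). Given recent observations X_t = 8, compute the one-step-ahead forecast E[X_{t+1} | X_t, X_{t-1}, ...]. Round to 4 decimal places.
E[X_{t+1} \mid \mathcal F_t] = 4.6000

For an AR(p) model X_t = c + sum_i phi_i X_{t-i} + eps_t, the
one-step-ahead conditional mean is
  E[X_{t+1} | X_t, ...] = c + sum_i phi_i X_{t+1-i}.
Substitute known values:
  E[X_{t+1} | ...] = (0.575) * (8)
                   = 4.6000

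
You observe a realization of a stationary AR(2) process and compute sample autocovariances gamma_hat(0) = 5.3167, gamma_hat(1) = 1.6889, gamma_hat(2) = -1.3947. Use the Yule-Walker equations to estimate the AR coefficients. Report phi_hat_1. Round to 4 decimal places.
\hat\phi_{1} = 0.4460

The Yule-Walker equations for an AR(p) process read, in matrix form,
  Gamma_p phi = r_p,   with   (Gamma_p)_{ij} = gamma(|i - j|),
                       (r_p)_i = gamma(i),   i,j = 1..p.
Substitute the sample gammas (Toeplitz matrix and right-hand side of size 2):
  Gamma_p = [[5.3167, 1.6889], [1.6889, 5.3167]]
  r_p     = [1.6889, -1.3947]
Written out:
  5.3167 phi_1 + 1.6889 phi_2 = 1.6889
  1.6889 phi_1 + 5.3167 phi_2 = -1.3947
Solve by Cramer's rule:
  det = gamma(0)^2 - gamma(1)^2 = (5.3167)^2 - (1.6889)^2 = 28.26729889 - 2.85238321 = 25.41491568
  phi_hat_1 = [gamma(1) gamma(0) - gamma(1) gamma(2)] / det = [(1.6889)(5.3167) - (1.6889)(-1.3947)] / 25.41491568 = 11.33488346 / 25.41491568 = 0.446
  phi_hat_2 = [gamma(0) gamma(2) - gamma(1)^2] / det = [(5.3167)(-1.3947) - (1.6889)^2] / 25.41491568 = -10.2675847 / 25.41491568 = -0.404
So phi_hat = [0.4460, -0.4040].
Therefore phi_hat_1 = 0.4460.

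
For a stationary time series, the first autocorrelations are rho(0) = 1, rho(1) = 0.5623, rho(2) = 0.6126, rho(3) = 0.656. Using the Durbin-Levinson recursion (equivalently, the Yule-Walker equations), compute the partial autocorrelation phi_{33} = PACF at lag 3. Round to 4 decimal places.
\phi_{33} = 0.3910

The PACF at lag k is phi_{kk}, the last component of the solution
to the Yule-Walker system G_k phi = r_k where
  (G_k)_{ij} = rho(|i - j|), (r_k)_i = rho(i), i,j = 1..k.
Equivalently, Durbin-Levinson gives phi_{kk} iteratively:
  phi_{11} = rho(1)
  phi_{kk} = [rho(k) - sum_{j=1..k-1} phi_{k-1,j} rho(k-j)]
            / [1 - sum_{j=1..k-1} phi_{k-1,j} rho(j)],
  phi_{k,j} = phi_{k-1,j} - phi_{kk} phi_{k-1,k-j},  j = 1..k-1.
Step k = 1:
  phi_11 = rho(1) = 0.5623.
Step k = 2:
  phi_22 = [rho(2) - phi_11 rho(1)] / [1 - phi_11 rho(1)] = [0.6126 - (0.5623)(0.5623)] / [1 - (0.5623)(0.5623)]
         = 0.29641871 / 0.68381871 = 0.433476.
  Update: phi_21 = phi_11 - phi_22 phi_11 = 0.5623 - (0.433476)(0.5623) = 0.318557.
Step k = 3:
  phi_33 = [rho(3) - phi_21 rho(2) - phi_22 rho(1)] / [1 - phi_21 rho(1) - phi_22 rho(2)]
    numerator   = 0.656 - (0.318557)(0.6126) - (0.433476)(0.5623) = 0.21710886
    denominator = 1 - (0.318557)(0.5623) - (0.433476)(0.6126) = 0.55532844
  phi_33 = 0.21710886 / 0.55532844 = 0.391.
Therefore phi_{33} = 0.3910.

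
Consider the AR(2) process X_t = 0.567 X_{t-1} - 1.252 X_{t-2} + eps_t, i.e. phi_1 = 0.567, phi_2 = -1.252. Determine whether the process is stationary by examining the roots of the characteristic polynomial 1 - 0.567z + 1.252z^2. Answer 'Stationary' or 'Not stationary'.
\text{Not stationary}

The AR(p) characteristic polynomial is P(z) = 1 - 0.567z + 1.252z^2.
Stationarity requires all roots to lie outside the unit circle, i.e. |z| > 1 for every root.
Set 1 + (-0.567) z + (1.252) z^2 = 0, i.e. a z^2 + b z + c = 0 with a = 1.252, b = -0.567, c = 1.
Discriminant D = b^2 - 4ac = (-0.567)^2 - 4*(1.252)*1 = 0.321489 - (5.008) = -4.686511.
D < 0, so the roots are the complex-conjugate pair z = (-b +/- i sqrt(-D)) / (2a) = 0.2264 +/- 0.8646i.
For a conjugate pair |z|^2 = z * conj(z) = (product of roots) = c/a = 1/(1.252) = 0.798722, so |z| = sqrt(0.798722) = 0.8937 for both roots.
Moduli of all roots: 0.8937, 0.8937.
All moduli strictly greater than 1? No.
Verdict: Not stationary.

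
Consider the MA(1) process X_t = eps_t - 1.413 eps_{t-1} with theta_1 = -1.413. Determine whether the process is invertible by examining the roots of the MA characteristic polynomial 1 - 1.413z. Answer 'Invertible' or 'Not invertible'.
\text{Not invertible}

The MA(q) characteristic polynomial is P(z) = 1 - 1.413z.
Invertibility requires all roots to lie outside the unit circle, i.e. |z| > 1 for every root.
This is linear in z: 1 + (-1.413) z = 0  =>  z = -1/(-1.413) = 0.707714,  |z| = 0.707714.
Moduli of all roots: 0.7077.
All moduli strictly greater than 1? No.
Verdict: Not invertible.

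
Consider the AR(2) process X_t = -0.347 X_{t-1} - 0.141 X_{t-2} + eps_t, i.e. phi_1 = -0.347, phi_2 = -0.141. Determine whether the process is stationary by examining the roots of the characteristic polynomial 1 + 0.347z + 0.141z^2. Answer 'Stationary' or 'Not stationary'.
\text{Stationary}

The AR(p) characteristic polynomial is P(z) = 1 + 0.347z + 0.141z^2.
Stationarity requires all roots to lie outside the unit circle, i.e. |z| > 1 for every root.
Set 1 + (0.347) z + (0.141) z^2 = 0, i.e. a z^2 + b z + c = 0 with a = 0.141, b = 0.347, c = 1.
Discriminant D = b^2 - 4ac = (0.347)^2 - 4*(0.141)*1 = 0.120409 - (0.564) = -0.443591.
D < 0, so the roots are the complex-conjugate pair z = (-b +/- i sqrt(-D)) / (2a) = -1.2305 +/- 2.3618i.
For a conjugate pair |z|^2 = z * conj(z) = (product of roots) = c/a = 1/(0.141) = 7.092199, so |z| = sqrt(7.092199) = 2.6631 for both roots.
Moduli of all roots: 2.6631, 2.6631.
All moduli strictly greater than 1? Yes.
Verdict: Stationary.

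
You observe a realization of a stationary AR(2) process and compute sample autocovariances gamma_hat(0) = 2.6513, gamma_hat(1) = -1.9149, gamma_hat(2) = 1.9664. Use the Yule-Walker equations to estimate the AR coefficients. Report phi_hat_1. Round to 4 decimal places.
\hat\phi_{1} = -0.3900

The Yule-Walker equations for an AR(p) process read, in matrix form,
  Gamma_p phi = r_p,   with   (Gamma_p)_{ij} = gamma(|i - j|),
                       (r_p)_i = gamma(i),   i,j = 1..p.
Substitute the sample gammas (Toeplitz matrix and right-hand side of size 2):
  Gamma_p = [[2.6513, -1.9149], [-1.9149, 2.6513]]
  r_p     = [-1.9149, 1.9664]
Written out:
  2.6513 phi_1 - 1.9149 phi_2 = -1.9149
  -1.9149 phi_1 + 2.6513 phi_2 = 1.9664
Solve by Cramer's rule:
  det = gamma(0)^2 - gamma(1)^2 = (2.6513)^2 - (-1.9149)^2 = 7.02939169 - 3.66684201 = 3.36254968
  phi_hat_1 = [gamma(1) gamma(0) - gamma(1) gamma(2)] / det = [(-1.9149)(2.6513) - (-1.9149)(1.9664)] / 3.36254968 = -1.31151501 / 3.36254968 = -0.39
  phi_hat_2 = [gamma(0) gamma(2) - gamma(1)^2] / det = [(2.6513)(1.9664) - (-1.9149)^2] / 3.36254968 = 1.54667431 / 3.36254968 = 0.46
So phi_hat = [-0.3900, 0.4600].
Therefore phi_hat_1 = -0.3900.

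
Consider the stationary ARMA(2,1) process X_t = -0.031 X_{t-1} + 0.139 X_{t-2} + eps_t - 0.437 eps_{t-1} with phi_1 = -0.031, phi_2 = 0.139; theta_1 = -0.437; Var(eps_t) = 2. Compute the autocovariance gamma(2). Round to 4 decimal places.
\gamma(2) = 0.3812

Multiply the model equation by X_{t-k} and take expectations. With theta_0 = psi_0 = 1 and psi_j the MA(infinity) weights, this gives
  gamma(k) - sum_i phi_i gamma(k-i) = c_k,
  c_k = sigma^2 * sum_{j=k..q} theta_j psi_{j-k}   (c_k = 0 for k > q),
using gamma(-m) = gamma(m).
psi-weights needed (psi_j = theta_j + sum_i phi_i psi_{j-i}):
  psi_1 = theta_1 + phi_1 = -0.437 + (-0.031) = -0.468
Right-hand sides:
  c_0 = sigma^2 (1 + theta_1 psi_1) = 2 * (1 + (-0.437)(-0.468)) = 2 * 1.204516 = 2.409032
  c_1 = sigma^2 theta_1 = 2 * (-0.437) = -0.874
  c_2 = 0
Equations for k = 0, 1, 2 (AR order 2, c_2 = 0):
  (E0) gamma(0) = phi_1 gamma(1) + phi_2 gamma(2) + c_0
  (E1) gamma(1) = phi_1 gamma(0) + phi_2 gamma(1) + c_1
  (E2) gamma(2) = phi_1 gamma(1) + phi_2 gamma(0)
From (E1): gamma(1) = A gamma(0) + B with
  A = phi_1 / (1 - phi_2) = -0.031 / 0.861 = -0.036005,   B = c_1 / (1 - phi_2) = -0.874 / 0.861 = -1.015099.
Insert (E2) into (E0): gamma(0) (1 - phi_2^2) = phi_1 (1 + phi_2) gamma(1) + c_0.
  phi_1 (1 + phi_2) = (-0.031)(1.139) = -0.035309,   1 - phi_2^2 = 0.980679.
Replace gamma(1) by A gamma(0) + B and collect gamma(0):
  gamma(0) [0.980679 - (-0.035309)(-0.036005)] = (-0.035309)(-1.015099) + 2.409032
  gamma(0) * 0.979408 = 2.444874
  gamma(0) = 2.444874 / 0.979408 = 2.496278.
  gamma(1) = A gamma(0) + B = (-0.036005)(2.496278) + (-1.015099) = -1.104976.
  gamma(2) = phi_1 gamma(1) + phi_2 gamma(0) = (-0.031)(-1.104976) + (0.139)(2.496278) = 0.381237.
Therefore gamma(2) = 0.3812 (to 4 decimal places).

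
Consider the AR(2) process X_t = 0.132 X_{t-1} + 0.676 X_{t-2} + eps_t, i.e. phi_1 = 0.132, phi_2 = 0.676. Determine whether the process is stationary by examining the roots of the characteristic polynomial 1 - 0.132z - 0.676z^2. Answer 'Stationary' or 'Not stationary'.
\text{Stationary}

The AR(p) characteristic polynomial is P(z) = 1 - 0.132z - 0.676z^2.
Stationarity requires all roots to lie outside the unit circle, i.e. |z| > 1 for every root.
Set 1 + (-0.132) z + (-0.676) z^2 = 0, i.e. a z^2 + b z + c = 0 with a = -0.676, b = -0.132, c = 1.
Discriminant D = b^2 - 4ac = (-0.132)^2 - 4*(-0.676)*1 = 0.017424 - (-2.704) = 2.721424.
D >= 0, so the roots are real: z = (-b +/- sqrt(D)) / (2a) = (0.132 +/- 1.649674) / (-1.352).
  z_1 = (0.132 + 1.649674) / (-1.352) = -1.3178,   |z_1| = 1.3178.
  z_2 = (0.132 - 1.649674) / (-1.352) = 1.1225,   |z_2| = 1.1225.
Moduli of all roots: 1.3178, 1.1225.
All moduli strictly greater than 1? Yes.
Verdict: Stationary.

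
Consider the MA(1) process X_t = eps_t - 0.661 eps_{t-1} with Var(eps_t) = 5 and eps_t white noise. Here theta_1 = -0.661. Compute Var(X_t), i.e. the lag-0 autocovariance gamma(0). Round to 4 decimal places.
\gamma(0) = 7.1846

For an MA(q) process X_t = eps_t + sum_i theta_i eps_{t-i} with
Var(eps_t) = sigma^2, the variance is
  gamma(0) = sigma^2 * (1 + sum_i theta_i^2).
  sum_i theta_i^2 = (-0.661)^2 = 0.436921.
  gamma(0) = 5 * (1 + 0.436921) = 5 * 1.436921 = 7.184605, which rounds to 7.1846.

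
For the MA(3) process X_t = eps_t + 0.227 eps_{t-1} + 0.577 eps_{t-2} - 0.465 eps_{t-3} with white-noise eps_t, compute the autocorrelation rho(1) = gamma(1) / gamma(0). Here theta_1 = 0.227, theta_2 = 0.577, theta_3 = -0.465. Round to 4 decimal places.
\rho(1) = 0.0560

For an MA(q) process with theta_0 = 1, the autocovariance is
  gamma(k) = sigma^2 * sum_{i=0..q-k} theta_i * theta_{i+k},
and rho(k) = gamma(k) / gamma(0). Sigma^2 cancels.
  numerator   = (1)*(0.227) + (0.227)*(0.577) + (0.577)*(-0.465) = 0.089674.
  denominator = (1)^2 + (0.227)^2 + (0.577)^2 + (-0.465)^2 = 1.600683.
  rho(1) = 0.089674 / 1.600683 = 0.0560.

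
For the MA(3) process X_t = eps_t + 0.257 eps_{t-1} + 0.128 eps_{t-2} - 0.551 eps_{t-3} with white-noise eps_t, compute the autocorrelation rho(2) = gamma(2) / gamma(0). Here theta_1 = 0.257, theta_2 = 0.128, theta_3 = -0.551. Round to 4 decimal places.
\rho(2) = -0.0098

For an MA(q) process with theta_0 = 1, the autocovariance is
  gamma(k) = sigma^2 * sum_{i=0..q-k} theta_i * theta_{i+k},
and rho(k) = gamma(k) / gamma(0). Sigma^2 cancels.
  numerator   = (1)*(0.128) + (0.257)*(-0.551) = -0.013607.
  denominator = (1)^2 + (0.257)^2 + (0.128)^2 + (-0.551)^2 = 1.386034.
  rho(2) = -0.013607 / 1.386034 = -0.0098.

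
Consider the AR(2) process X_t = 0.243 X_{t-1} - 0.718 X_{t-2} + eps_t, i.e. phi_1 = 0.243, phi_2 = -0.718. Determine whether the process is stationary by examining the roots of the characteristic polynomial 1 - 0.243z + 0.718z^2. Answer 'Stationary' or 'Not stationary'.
\text{Stationary}

The AR(p) characteristic polynomial is P(z) = 1 - 0.243z + 0.718z^2.
Stationarity requires all roots to lie outside the unit circle, i.e. |z| > 1 for every root.
Set 1 + (-0.243) z + (0.718) z^2 = 0, i.e. a z^2 + b z + c = 0 with a = 0.718, b = -0.243, c = 1.
Discriminant D = b^2 - 4ac = (-0.243)^2 - 4*(0.718)*1 = 0.059049 - (2.872) = -2.812951.
D < 0, so the roots are the complex-conjugate pair z = (-b +/- i sqrt(-D)) / (2a) = 0.1692 +/- 1.168i.
For a conjugate pair |z|^2 = z * conj(z) = (product of roots) = c/a = 1/(0.718) = 1.392758, so |z| = sqrt(1.392758) = 1.1802 for both roots.
Moduli of all roots: 1.1802, 1.1802.
All moduli strictly greater than 1? Yes.
Verdict: Stationary.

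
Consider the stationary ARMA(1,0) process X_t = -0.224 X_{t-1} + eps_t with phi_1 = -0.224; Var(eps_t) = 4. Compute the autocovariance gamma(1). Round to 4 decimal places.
\gamma(1) = -0.9433

Multiply the model equation by X_{t-k} and take expectations. With theta_0 = psi_0 = 1 and psi_j the MA(infinity) weights, this gives
  gamma(k) - sum_i phi_i gamma(k-i) = c_k,
  c_k = sigma^2 * sum_{j=k..q} theta_j psi_{j-k}   (c_k = 0 for k > q),
using gamma(-m) = gamma(m).
Pure AR (q = 0): c_0 = sigma^2 = 4, c_k = 0 for k >= 1.
Equations for k = 0 and k = 1 (AR order 1):
  gamma(0) = phi_1 gamma(1) + c_0
  gamma(1) = phi_1 gamma(0) + c_1
Substituting the second into the first: gamma(0) (1 - phi_1^2) = c_0 + phi_1 c_1, so
  gamma(0) = c_0 / (1 - phi_1^2) = 4 / (1 - (-0.224)^2) = 4 / 0.949824 = 4.211307.
  gamma(1) = phi_1 gamma(0) = (-0.224)(4.211307) = -0.943333.
Therefore gamma(1) = -0.9433 (to 4 decimal places).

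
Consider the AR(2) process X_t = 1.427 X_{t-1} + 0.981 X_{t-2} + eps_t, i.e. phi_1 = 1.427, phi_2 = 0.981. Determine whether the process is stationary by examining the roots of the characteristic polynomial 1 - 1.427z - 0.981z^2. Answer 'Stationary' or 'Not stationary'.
\text{Not stationary}

The AR(p) characteristic polynomial is P(z) = 1 - 1.427z - 0.981z^2.
Stationarity requires all roots to lie outside the unit circle, i.e. |z| > 1 for every root.
Set 1 + (-1.427) z + (-0.981) z^2 = 0, i.e. a z^2 + b z + c = 0 with a = -0.981, b = -1.427, c = 1.
Discriminant D = b^2 - 4ac = (-1.427)^2 - 4*(-0.981)*1 = 2.036329 - (-3.924) = 5.960329.
D >= 0, so the roots are real: z = (-b +/- sqrt(D)) / (2a) = (1.427 +/- 2.441379) / (-1.962).
  z_1 = (1.427 + 2.441379) / (-1.962) = -1.9717,   |z_1| = 1.9717.
  z_2 = (1.427 - 2.441379) / (-1.962) = 0.517,   |z_2| = 0.517.
Moduli of all roots: 1.9717, 0.5170.
All moduli strictly greater than 1? No.
Verdict: Not stationary.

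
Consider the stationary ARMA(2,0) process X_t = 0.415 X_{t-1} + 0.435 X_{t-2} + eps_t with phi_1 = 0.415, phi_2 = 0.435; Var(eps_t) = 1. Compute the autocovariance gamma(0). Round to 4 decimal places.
\gamma(0) = 2.6784

Multiply the model equation by X_{t-k} and take expectations. With theta_0 = psi_0 = 1 and psi_j the MA(infinity) weights, this gives
  gamma(k) - sum_i phi_i gamma(k-i) = c_k,
  c_k = sigma^2 * sum_{j=k..q} theta_j psi_{j-k}   (c_k = 0 for k > q),
using gamma(-m) = gamma(m).
Pure AR (q = 0): c_0 = sigma^2 = 1, c_k = 0 for k >= 1.
Equations for k = 0, 1, 2 (AR order 2, c_2 = 0):
  (E0) gamma(0) = phi_1 gamma(1) + phi_2 gamma(2) + c_0
  (E1) gamma(1) = phi_1 gamma(0) + phi_2 gamma(1) + c_1
  (E2) gamma(2) = phi_1 gamma(1) + phi_2 gamma(0)
From (E1): gamma(1) = A gamma(0) + B with
  A = phi_1 / (1 - phi_2) = 0.415 / 0.565 = 0.734513,   B = c_1 / (1 - phi_2) = 0 / 0.565 = 0.
Insert (E2) into (E0): gamma(0) (1 - phi_2^2) = phi_1 (1 + phi_2) gamma(1) + c_0.
  phi_1 (1 + phi_2) = (0.415)(1.435) = 0.595525,   1 - phi_2^2 = 0.810775.
Replace gamma(1) by A gamma(0) + B and collect gamma(0):
  gamma(0) [0.810775 - (0.595525)(0.734513)] = c_0 = 1
  gamma(0) * 0.373354 = 1
  gamma(0) = 1 / 0.373354 = 2.678423.
Therefore gamma(0) = 2.6784 (to 4 decimal places).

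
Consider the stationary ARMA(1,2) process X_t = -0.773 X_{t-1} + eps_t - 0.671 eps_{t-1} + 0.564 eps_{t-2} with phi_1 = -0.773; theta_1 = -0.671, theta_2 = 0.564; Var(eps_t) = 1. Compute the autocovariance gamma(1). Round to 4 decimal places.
\gamma(1) = -9.2924

Multiply the model equation by X_{t-k} and take expectations. With theta_0 = psi_0 = 1 and psi_j the MA(infinity) weights, this gives
  gamma(k) - sum_i phi_i gamma(k-i) = c_k,
  c_k = sigma^2 * sum_{j=k..q} theta_j psi_{j-k}   (c_k = 0 for k > q),
using gamma(-m) = gamma(m).
psi-weights needed (psi_j = theta_j + sum_i phi_i psi_{j-i}):
  psi_1 = theta_1 + phi_1 = -0.671 + (-0.773) = -1.444
  psi_2 = theta_2 + phi_1 psi_1 = 0.564 + (-0.773)(-1.444) = 1.680212
Right-hand sides:
  c_0 = sigma^2 (1 + theta_1 psi_1 + theta_2 psi_2) = 1 * (1 + (-0.671)(-1.444) + (0.564)(1.680212)) = 1 * 2.916564 = 2.916564
  c_1 = sigma^2 (theta_1 + theta_2 psi_1) = 1 * (-0.671 + (0.564)(-1.444)) = -1.485416
  c_2 = sigma^2 theta_2 = 1 * (0.564) = 0.564
Equations for k = 0 and k = 1 (AR order 1):
  gamma(0) = phi_1 gamma(1) + c_0
  gamma(1) = phi_1 gamma(0) + c_1
Substituting the second into the first: gamma(0) (1 - phi_1^2) = c_0 + phi_1 c_1, so
  gamma(0) = (c_0 + phi_1 c_1) / (1 - phi_1^2) = (2.916564 + (-0.773)(-1.485416)) / (1 - (-0.773)^2) = 4.06479 / 0.402471 = 10.099585.
  gamma(1) = phi_1 gamma(0) + c_1 = (-0.773)(10.099585) + (-1.485416) = -9.292395.
Therefore gamma(1) = -9.2924 (to 4 decimal places).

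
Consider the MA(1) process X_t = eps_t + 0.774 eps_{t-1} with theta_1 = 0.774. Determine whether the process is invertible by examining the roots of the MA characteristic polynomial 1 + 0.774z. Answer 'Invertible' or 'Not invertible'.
\text{Invertible}

The MA(q) characteristic polynomial is P(z) = 1 + 0.774z.
Invertibility requires all roots to lie outside the unit circle, i.e. |z| > 1 for every root.
This is linear in z: 1 + (0.774) z = 0  =>  z = -1/(0.774) = -1.29199,  |z| = 1.29199.
Moduli of all roots: 1.2920.
All moduli strictly greater than 1? Yes.
Verdict: Invertible.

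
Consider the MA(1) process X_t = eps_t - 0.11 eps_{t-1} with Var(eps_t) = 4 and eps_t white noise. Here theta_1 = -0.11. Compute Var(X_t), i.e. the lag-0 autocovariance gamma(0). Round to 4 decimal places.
\gamma(0) = 4.0484

For an MA(q) process X_t = eps_t + sum_i theta_i eps_{t-i} with
Var(eps_t) = sigma^2, the variance is
  gamma(0) = sigma^2 * (1 + sum_i theta_i^2).
  sum_i theta_i^2 = (-0.11)^2 = 0.0121.
  gamma(0) = 4 * (1 + 0.0121) = 4 * 1.0121 = 4.0484.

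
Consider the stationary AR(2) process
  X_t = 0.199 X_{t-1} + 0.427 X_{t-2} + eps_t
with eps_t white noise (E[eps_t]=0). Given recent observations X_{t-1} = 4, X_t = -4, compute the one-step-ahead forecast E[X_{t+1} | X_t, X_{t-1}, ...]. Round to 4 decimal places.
E[X_{t+1} \mid \mathcal F_t] = 0.9120

For an AR(p) model X_t = c + sum_i phi_i X_{t-i} + eps_t, the
one-step-ahead conditional mean is
  E[X_{t+1} | X_t, ...] = c + sum_i phi_i X_{t+1-i}.
Substitute known values:
  E[X_{t+1} | ...] = (0.199) * (-4) + (0.427) * (4)
                   = 0.9120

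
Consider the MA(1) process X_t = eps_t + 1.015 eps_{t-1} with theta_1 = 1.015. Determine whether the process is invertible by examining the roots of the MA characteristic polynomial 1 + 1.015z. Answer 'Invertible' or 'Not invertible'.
\text{Not invertible}

The MA(q) characteristic polynomial is P(z) = 1 + 1.015z.
Invertibility requires all roots to lie outside the unit circle, i.e. |z| > 1 for every root.
This is linear in z: 1 + (1.015) z = 0  =>  z = -1/(1.015) = -0.985222,  |z| = 0.985222.
Moduli of all roots: 0.9852.
All moduli strictly greater than 1? No.
Verdict: Not invertible.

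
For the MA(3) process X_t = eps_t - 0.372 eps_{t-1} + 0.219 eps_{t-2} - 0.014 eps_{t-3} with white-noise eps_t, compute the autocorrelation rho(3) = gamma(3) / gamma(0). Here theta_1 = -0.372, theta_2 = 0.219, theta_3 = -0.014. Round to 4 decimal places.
\rho(3) = -0.0118

For an MA(q) process with theta_0 = 1, the autocovariance is
  gamma(k) = sigma^2 * sum_{i=0..q-k} theta_i * theta_{i+k},
and rho(k) = gamma(k) / gamma(0). Sigma^2 cancels.
  numerator   = (1)*(-0.014) = -0.014.
  denominator = (1)^2 + (-0.372)^2 + (0.219)^2 + (-0.014)^2 = 1.186541.
  rho(3) = -0.014 / 1.186541 = -0.0118.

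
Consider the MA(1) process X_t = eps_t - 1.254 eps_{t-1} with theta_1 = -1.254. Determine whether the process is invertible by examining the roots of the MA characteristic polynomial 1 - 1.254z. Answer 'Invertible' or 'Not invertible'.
\text{Not invertible}

The MA(q) characteristic polynomial is P(z) = 1 - 1.254z.
Invertibility requires all roots to lie outside the unit circle, i.e. |z| > 1 for every root.
This is linear in z: 1 + (-1.254) z = 0  =>  z = -1/(-1.254) = 0.797448,  |z| = 0.797448.
Moduli of all roots: 0.7974.
All moduli strictly greater than 1? No.
Verdict: Not invertible.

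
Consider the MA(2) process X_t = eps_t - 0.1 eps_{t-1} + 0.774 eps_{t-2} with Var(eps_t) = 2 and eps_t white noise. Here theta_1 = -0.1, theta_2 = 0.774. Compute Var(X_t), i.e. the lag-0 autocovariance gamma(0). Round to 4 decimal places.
\gamma(0) = 3.2182

For an MA(q) process X_t = eps_t + sum_i theta_i eps_{t-i} with
Var(eps_t) = sigma^2, the variance is
  gamma(0) = sigma^2 * (1 + sum_i theta_i^2).
  sum_i theta_i^2 = (-0.1)^2 + (0.774)^2 = 0.01 + 0.599076 = 0.609076.
  gamma(0) = 2 * (1 + 0.609076) = 2 * 1.609076 = 3.218152, which rounds to 3.2182.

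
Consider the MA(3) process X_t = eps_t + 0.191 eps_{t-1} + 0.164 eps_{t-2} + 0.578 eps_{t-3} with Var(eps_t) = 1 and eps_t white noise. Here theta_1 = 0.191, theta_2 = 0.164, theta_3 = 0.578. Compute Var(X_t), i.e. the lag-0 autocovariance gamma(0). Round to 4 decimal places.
\gamma(0) = 1.3975

For an MA(q) process X_t = eps_t + sum_i theta_i eps_{t-i} with
Var(eps_t) = sigma^2, the variance is
  gamma(0) = sigma^2 * (1 + sum_i theta_i^2).
  sum_i theta_i^2 = (0.191)^2 + (0.164)^2 + (0.578)^2 = 0.036481 + 0.026896 + 0.334084 = 0.397461.
  gamma(0) = 1 * (1 + 0.397461) = 1 * 1.397461 = 1.397461, which rounds to 1.3975.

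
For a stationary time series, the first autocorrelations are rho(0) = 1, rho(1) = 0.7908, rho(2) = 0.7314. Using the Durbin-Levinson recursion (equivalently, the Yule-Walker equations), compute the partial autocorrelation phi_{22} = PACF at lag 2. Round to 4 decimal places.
\phi_{22} = 0.2830

The PACF at lag k is phi_{kk}, the last component of the solution
to the Yule-Walker system G_k phi = r_k where
  (G_k)_{ij} = rho(|i - j|), (r_k)_i = rho(i), i,j = 1..k.
Equivalently, Durbin-Levinson gives phi_{kk} iteratively:
  phi_{11} = rho(1)
  phi_{kk} = [rho(k) - sum_{j=1..k-1} phi_{k-1,j} rho(k-j)]
            / [1 - sum_{j=1..k-1} phi_{k-1,j} rho(j)],
  phi_{k,j} = phi_{k-1,j} - phi_{kk} phi_{k-1,k-j},  j = 1..k-1.
Step k = 1:
  phi_11 = rho(1) = 0.7908.
Step k = 2:
  phi_22 = [rho(2) - phi_11 rho(1)] / [1 - phi_11 rho(1)] = [0.7314 - (0.7908)(0.7908)] / [1 - (0.7908)(0.7908)]
         = 0.10603536 / 0.37463536 = 0.283.
Therefore phi_{22} = 0.2830.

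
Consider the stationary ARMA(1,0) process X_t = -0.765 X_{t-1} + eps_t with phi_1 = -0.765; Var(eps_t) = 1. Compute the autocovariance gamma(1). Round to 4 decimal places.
\gamma(1) = -1.8444

Multiply the model equation by X_{t-k} and take expectations. With theta_0 = psi_0 = 1 and psi_j the MA(infinity) weights, this gives
  gamma(k) - sum_i phi_i gamma(k-i) = c_k,
  c_k = sigma^2 * sum_{j=k..q} theta_j psi_{j-k}   (c_k = 0 for k > q),
using gamma(-m) = gamma(m).
Pure AR (q = 0): c_0 = sigma^2 = 1, c_k = 0 for k >= 1.
Equations for k = 0 and k = 1 (AR order 1):
  gamma(0) = phi_1 gamma(1) + c_0
  gamma(1) = phi_1 gamma(0) + c_1
Substituting the second into the first: gamma(0) (1 - phi_1^2) = c_0 + phi_1 c_1, so
  gamma(0) = c_0 / (1 - phi_1^2) = 1 / (1 - (-0.765)^2) = 1 / 0.414775 = 2.410946.
  gamma(1) = phi_1 gamma(0) = (-0.765)(2.410946) = -1.844373.
Therefore gamma(1) = -1.8444 (to 4 decimal places).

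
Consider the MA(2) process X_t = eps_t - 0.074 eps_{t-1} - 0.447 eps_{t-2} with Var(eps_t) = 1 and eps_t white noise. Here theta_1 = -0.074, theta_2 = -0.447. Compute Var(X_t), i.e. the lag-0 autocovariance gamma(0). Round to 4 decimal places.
\gamma(0) = 1.2053

For an MA(q) process X_t = eps_t + sum_i theta_i eps_{t-i} with
Var(eps_t) = sigma^2, the variance is
  gamma(0) = sigma^2 * (1 + sum_i theta_i^2).
  sum_i theta_i^2 = (-0.074)^2 + (-0.447)^2 = 0.005476 + 0.199809 = 0.205285.
  gamma(0) = 1 * (1 + 0.205285) = 1 * 1.205285 = 1.205285, which rounds to 1.2053.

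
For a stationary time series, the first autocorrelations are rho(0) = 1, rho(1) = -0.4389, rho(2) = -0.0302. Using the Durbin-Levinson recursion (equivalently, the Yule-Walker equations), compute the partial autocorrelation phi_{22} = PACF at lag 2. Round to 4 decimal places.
\phi_{22} = -0.2760

The PACF at lag k is phi_{kk}, the last component of the solution
to the Yule-Walker system G_k phi = r_k where
  (G_k)_{ij} = rho(|i - j|), (r_k)_i = rho(i), i,j = 1..k.
Equivalently, Durbin-Levinson gives phi_{kk} iteratively:
  phi_{11} = rho(1)
  phi_{kk} = [rho(k) - sum_{j=1..k-1} phi_{k-1,j} rho(k-j)]
            / [1 - sum_{j=1..k-1} phi_{k-1,j} rho(j)],
  phi_{k,j} = phi_{k-1,j} - phi_{kk} phi_{k-1,k-j},  j = 1..k-1.
Step k = 1:
  phi_11 = rho(1) = -0.4389.
Step k = 2:
  phi_22 = [rho(2) - phi_11 rho(1)] / [1 - phi_11 rho(1)] = [-0.0302 - (-0.4389)(-0.4389)] / [1 - (-0.4389)(-0.4389)]
         = -0.22283321 / 0.80736679 = -0.276.
Therefore phi_{22} = -0.2760.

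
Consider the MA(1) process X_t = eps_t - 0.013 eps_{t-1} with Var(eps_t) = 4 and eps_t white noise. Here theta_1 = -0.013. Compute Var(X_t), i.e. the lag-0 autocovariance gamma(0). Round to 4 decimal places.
\gamma(0) = 4.0007

For an MA(q) process X_t = eps_t + sum_i theta_i eps_{t-i} with
Var(eps_t) = sigma^2, the variance is
  gamma(0) = sigma^2 * (1 + sum_i theta_i^2).
  sum_i theta_i^2 = (-0.013)^2 = 0.000169.
  gamma(0) = 4 * (1 + 0.000169) = 4 * 1.000169 = 4.000676, which rounds to 4.0007.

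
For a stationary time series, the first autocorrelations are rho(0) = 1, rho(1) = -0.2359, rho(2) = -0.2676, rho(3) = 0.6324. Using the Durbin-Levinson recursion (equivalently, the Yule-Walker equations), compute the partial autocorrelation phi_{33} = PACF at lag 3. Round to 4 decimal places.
\phi_{33} = 0.5601

The PACF at lag k is phi_{kk}, the last component of the solution
to the Yule-Walker system G_k phi = r_k where
  (G_k)_{ij} = rho(|i - j|), (r_k)_i = rho(i), i,j = 1..k.
Equivalently, Durbin-Levinson gives phi_{kk} iteratively:
  phi_{11} = rho(1)
  phi_{kk} = [rho(k) - sum_{j=1..k-1} phi_{k-1,j} rho(k-j)]
            / [1 - sum_{j=1..k-1} phi_{k-1,j} rho(j)],
  phi_{k,j} = phi_{k-1,j} - phi_{kk} phi_{k-1,k-j},  j = 1..k-1.
Step k = 1:
  phi_11 = rho(1) = -0.2359.
Step k = 2:
  phi_22 = [rho(2) - phi_11 rho(1)] / [1 - phi_11 rho(1)] = [-0.2676 - (-0.2359)(-0.2359)] / [1 - (-0.2359)(-0.2359)]
         = -0.32324881 / 0.94435119 = -0.342297.
  Update: phi_21 = phi_11 - phi_22 phi_11 = -0.2359 - (-0.342297)(-0.2359) = -0.316648.
Step k = 3:
  phi_33 = [rho(3) - phi_21 rho(2) - phi_22 rho(1)] / [1 - phi_21 rho(1) - phi_22 rho(2)]
    numerator   = 0.6324 - (-0.316648)(-0.2676) - (-0.342297)(-0.2359) = 0.4669171
    denominator = 1 - (-0.316648)(-0.2359) - (-0.342297)(-0.2676) = 0.83370401
  phi_33 = 0.4669171 / 0.83370401 = 0.5601.
Therefore phi_{33} = 0.5601.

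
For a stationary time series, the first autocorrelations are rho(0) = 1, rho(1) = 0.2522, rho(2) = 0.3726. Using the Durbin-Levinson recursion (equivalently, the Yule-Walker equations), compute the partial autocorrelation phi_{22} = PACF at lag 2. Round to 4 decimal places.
\phi_{22} = 0.3300

The PACF at lag k is phi_{kk}, the last component of the solution
to the Yule-Walker system G_k phi = r_k where
  (G_k)_{ij} = rho(|i - j|), (r_k)_i = rho(i), i,j = 1..k.
Equivalently, Durbin-Levinson gives phi_{kk} iteratively:
  phi_{11} = rho(1)
  phi_{kk} = [rho(k) - sum_{j=1..k-1} phi_{k-1,j} rho(k-j)]
            / [1 - sum_{j=1..k-1} phi_{k-1,j} rho(j)],
  phi_{k,j} = phi_{k-1,j} - phi_{kk} phi_{k-1,k-j},  j = 1..k-1.
Step k = 1:
  phi_11 = rho(1) = 0.2522.
Step k = 2:
  phi_22 = [rho(2) - phi_11 rho(1)] / [1 - phi_11 rho(1)] = [0.3726 - (0.2522)(0.2522)] / [1 - (0.2522)(0.2522)]
         = 0.30899516 / 0.93639516 = 0.33.
Therefore phi_{22} = 0.3300.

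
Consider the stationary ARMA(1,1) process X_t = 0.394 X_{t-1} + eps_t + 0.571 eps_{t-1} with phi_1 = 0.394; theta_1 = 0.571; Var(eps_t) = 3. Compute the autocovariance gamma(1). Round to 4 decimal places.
\gamma(1) = 4.1980

Multiply the model equation by X_{t-k} and take expectations. With theta_0 = psi_0 = 1 and psi_j the MA(infinity) weights, this gives
  gamma(k) - sum_i phi_i gamma(k-i) = c_k,
  c_k = sigma^2 * sum_{j=k..q} theta_j psi_{j-k}   (c_k = 0 for k > q),
using gamma(-m) = gamma(m).
psi-weights needed (psi_j = theta_j + sum_i phi_i psi_{j-i}):
  psi_1 = theta_1 + phi_1 = 0.571 + (0.394) = 0.965
Right-hand sides:
  c_0 = sigma^2 (1 + theta_1 psi_1) = 3 * (1 + (0.571)(0.965)) = 3 * 1.551015 = 4.653045
  c_1 = sigma^2 theta_1 = 3 * (0.571) = 1.713
  c_2 = 0
Equations for k = 0 and k = 1 (AR order 1):
  gamma(0) = phi_1 gamma(1) + c_0
  gamma(1) = phi_1 gamma(0) + c_1
Substituting the second into the first: gamma(0) (1 - phi_1^2) = c_0 + phi_1 c_1, so
  gamma(0) = (c_0 + phi_1 c_1) / (1 - phi_1^2) = (4.653045 + (0.394)(1.713)) / (1 - (0.394)^2) = 5.327967 / 0.844764 = 6.307048.
  gamma(1) = phi_1 gamma(0) + c_1 = (0.394)(6.307048) + (1.713) = 4.197977.
Therefore gamma(1) = 4.1980 (to 4 decimal places).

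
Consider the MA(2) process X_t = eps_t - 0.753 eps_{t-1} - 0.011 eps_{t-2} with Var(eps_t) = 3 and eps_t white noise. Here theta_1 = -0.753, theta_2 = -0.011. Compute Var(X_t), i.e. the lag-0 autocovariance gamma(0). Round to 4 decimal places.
\gamma(0) = 4.7014

For an MA(q) process X_t = eps_t + sum_i theta_i eps_{t-i} with
Var(eps_t) = sigma^2, the variance is
  gamma(0) = sigma^2 * (1 + sum_i theta_i^2).
  sum_i theta_i^2 = (-0.753)^2 + (-0.011)^2 = 0.567009 + 0.000121 = 0.56713.
  gamma(0) = 3 * (1 + 0.56713) = 3 * 1.56713 = 4.70139, which rounds to 4.7014.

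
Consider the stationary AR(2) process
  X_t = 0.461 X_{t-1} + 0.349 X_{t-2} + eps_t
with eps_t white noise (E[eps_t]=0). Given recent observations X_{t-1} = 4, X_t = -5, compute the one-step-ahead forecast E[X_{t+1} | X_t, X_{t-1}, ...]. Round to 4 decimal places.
E[X_{t+1} \mid \mathcal F_t] = -0.9090

For an AR(p) model X_t = c + sum_i phi_i X_{t-i} + eps_t, the
one-step-ahead conditional mean is
  E[X_{t+1} | X_t, ...] = c + sum_i phi_i X_{t+1-i}.
Substitute known values:
  E[X_{t+1} | ...] = (0.461) * (-5) + (0.349) * (4)
                   = -0.9090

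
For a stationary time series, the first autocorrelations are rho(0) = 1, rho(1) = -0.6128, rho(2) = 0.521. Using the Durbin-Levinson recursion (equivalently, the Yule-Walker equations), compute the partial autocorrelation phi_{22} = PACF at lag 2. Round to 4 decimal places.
\phi_{22} = 0.2330

The PACF at lag k is phi_{kk}, the last component of the solution
to the Yule-Walker system G_k phi = r_k where
  (G_k)_{ij} = rho(|i - j|), (r_k)_i = rho(i), i,j = 1..k.
Equivalently, Durbin-Levinson gives phi_{kk} iteratively:
  phi_{11} = rho(1)
  phi_{kk} = [rho(k) - sum_{j=1..k-1} phi_{k-1,j} rho(k-j)]
            / [1 - sum_{j=1..k-1} phi_{k-1,j} rho(j)],
  phi_{k,j} = phi_{k-1,j} - phi_{kk} phi_{k-1,k-j},  j = 1..k-1.
Step k = 1:
  phi_11 = rho(1) = -0.6128.
Step k = 2:
  phi_22 = [rho(2) - phi_11 rho(1)] / [1 - phi_11 rho(1)] = [0.521 - (-0.6128)(-0.6128)] / [1 - (-0.6128)(-0.6128)]
         = 0.14547616 / 0.62447616 = 0.233.
Therefore phi_{22} = 0.2330.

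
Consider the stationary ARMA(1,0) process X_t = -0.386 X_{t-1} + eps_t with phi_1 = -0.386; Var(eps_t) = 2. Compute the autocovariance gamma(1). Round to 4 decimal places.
\gamma(1) = -0.9072

Multiply the model equation by X_{t-k} and take expectations. With theta_0 = psi_0 = 1 and psi_j the MA(infinity) weights, this gives
  gamma(k) - sum_i phi_i gamma(k-i) = c_k,
  c_k = sigma^2 * sum_{j=k..q} theta_j psi_{j-k}   (c_k = 0 for k > q),
using gamma(-m) = gamma(m).
Pure AR (q = 0): c_0 = sigma^2 = 2, c_k = 0 for k >= 1.
Equations for k = 0 and k = 1 (AR order 1):
  gamma(0) = phi_1 gamma(1) + c_0
  gamma(1) = phi_1 gamma(0) + c_1
Substituting the second into the first: gamma(0) (1 - phi_1^2) = c_0 + phi_1 c_1, so
  gamma(0) = c_0 / (1 - phi_1^2) = 2 / (1 - (-0.386)^2) = 2 / 0.851004 = 2.350165.
  gamma(1) = phi_1 gamma(0) = (-0.386)(2.350165) = -0.907164.
Therefore gamma(1) = -0.9072 (to 4 decimal places).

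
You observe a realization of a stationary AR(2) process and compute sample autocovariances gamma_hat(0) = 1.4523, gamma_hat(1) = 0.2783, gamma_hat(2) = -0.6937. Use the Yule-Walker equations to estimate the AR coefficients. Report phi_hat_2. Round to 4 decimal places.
\hat\phi_{2} = -0.5340

The Yule-Walker equations for an AR(p) process read, in matrix form,
  Gamma_p phi = r_p,   with   (Gamma_p)_{ij} = gamma(|i - j|),
                       (r_p)_i = gamma(i),   i,j = 1..p.
Substitute the sample gammas (Toeplitz matrix and right-hand side of size 2):
  Gamma_p = [[1.4523, 0.2783], [0.2783, 1.4523]]
  r_p     = [0.2783, -0.6937]
Written out:
  1.4523 phi_1 + 0.2783 phi_2 = 0.2783
  0.2783 phi_1 + 1.4523 phi_2 = -0.6937
Solve by Cramer's rule:
  det = gamma(0)^2 - gamma(1)^2 = (1.4523)^2 - (0.2783)^2 = 2.10917529 - 0.07745089 = 2.0317244
  phi_hat_1 = [gamma(1) gamma(0) - gamma(1) gamma(2)] / det = [(0.2783)(1.4523) - (0.2783)(-0.6937)] / 2.0317244 = 0.5972318 / 2.0317244 = 0.294
  phi_hat_2 = [gamma(0) gamma(2) - gamma(1)^2] / det = [(1.4523)(-0.6937) - (0.2783)^2] / 2.0317244 = -1.0849114 / 2.0317244 = -0.534
So phi_hat = [0.2940, -0.5340].
Therefore phi_hat_2 = -0.5340.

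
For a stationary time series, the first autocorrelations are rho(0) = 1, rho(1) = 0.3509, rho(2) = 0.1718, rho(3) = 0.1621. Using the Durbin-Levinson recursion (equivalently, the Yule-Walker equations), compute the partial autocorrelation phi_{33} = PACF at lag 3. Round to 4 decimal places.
\phi_{33} = 0.0980

The PACF at lag k is phi_{kk}, the last component of the solution
to the Yule-Walker system G_k phi = r_k where
  (G_k)_{ij} = rho(|i - j|), (r_k)_i = rho(i), i,j = 1..k.
Equivalently, Durbin-Levinson gives phi_{kk} iteratively:
  phi_{11} = rho(1)
  phi_{kk} = [rho(k) - sum_{j=1..k-1} phi_{k-1,j} rho(k-j)]
            / [1 - sum_{j=1..k-1} phi_{k-1,j} rho(j)],
  phi_{k,j} = phi_{k-1,j} - phi_{kk} phi_{k-1,k-j},  j = 1..k-1.
Step k = 1:
  phi_11 = rho(1) = 0.3509.
Step k = 2:
  phi_22 = [rho(2) - phi_11 rho(1)] / [1 - phi_11 rho(1)] = [0.1718 - (0.3509)(0.3509)] / [1 - (0.3509)(0.3509)]
         = 0.04866919 / 0.87686919 = 0.055503.
  Update: phi_21 = phi_11 - phi_22 phi_11 = 0.3509 - (0.055503)(0.3509) = 0.331424.
Step k = 3:
  phi_33 = [rho(3) - phi_21 rho(2) - phi_22 rho(1)] / [1 - phi_21 rho(1) - phi_22 rho(2)]
    numerator   = 0.1621 - (0.331424)(0.1718) - (0.055503)(0.3509) = 0.08568525
    denominator = 1 - (0.331424)(0.3509) - (0.055503)(0.1718) = 0.87416789
  phi_33 = 0.08568525 / 0.87416789 = 0.098.
Therefore phi_{33} = 0.0980.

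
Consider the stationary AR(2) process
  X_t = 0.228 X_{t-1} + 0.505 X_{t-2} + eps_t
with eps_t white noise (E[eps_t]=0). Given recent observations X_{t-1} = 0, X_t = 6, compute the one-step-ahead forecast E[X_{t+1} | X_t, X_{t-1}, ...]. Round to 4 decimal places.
E[X_{t+1} \mid \mathcal F_t] = 1.3680

For an AR(p) model X_t = c + sum_i phi_i X_{t-i} + eps_t, the
one-step-ahead conditional mean is
  E[X_{t+1} | X_t, ...] = c + sum_i phi_i X_{t+1-i}.
Substitute known values:
  E[X_{t+1} | ...] = (0.228) * (6) + (0.505) * (0)
                   = 1.3680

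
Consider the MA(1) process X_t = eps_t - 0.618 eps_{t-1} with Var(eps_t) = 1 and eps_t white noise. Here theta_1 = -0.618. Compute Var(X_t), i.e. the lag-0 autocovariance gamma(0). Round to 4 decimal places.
\gamma(0) = 1.3819

For an MA(q) process X_t = eps_t + sum_i theta_i eps_{t-i} with
Var(eps_t) = sigma^2, the variance is
  gamma(0) = sigma^2 * (1 + sum_i theta_i^2).
  sum_i theta_i^2 = (-0.618)^2 = 0.381924.
  gamma(0) = 1 * (1 + 0.381924) = 1 * 1.381924 = 1.381924, which rounds to 1.3819.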